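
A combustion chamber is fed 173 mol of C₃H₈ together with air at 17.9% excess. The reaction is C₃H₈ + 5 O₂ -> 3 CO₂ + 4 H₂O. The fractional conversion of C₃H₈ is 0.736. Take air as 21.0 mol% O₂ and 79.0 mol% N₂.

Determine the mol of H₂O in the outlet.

509 mol

Stoichiometric O₂ = 5 × 173 = 865 mol; O₂ fed = 865 × 1.179 = 1020 mol.
N₂ fed = 1020 × 79/21 = 3837 mol.
Fuel reacted = 0.736 × 173 → ξ = 127.3 mol.
Outlet (n = n₀ + ν ξ):
  C₃H₈: 173 − 1(127.3) = 45.67
  O₂: 1020 − 5(127.3) = 383.2
  N₂: 3837 (inert)
  CO₂: 0 + 3(127.3) = 382
  H₂O: 0 + 4(127.3) = 509.3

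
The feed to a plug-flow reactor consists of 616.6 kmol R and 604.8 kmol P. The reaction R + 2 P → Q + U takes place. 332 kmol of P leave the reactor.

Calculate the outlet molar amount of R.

480 kmol

For P: n = n₀ − 2ξ → 332 = 604.8 − 2ξ, giving ξ = 136.4 kmol.
Outlet amounts (n = n₀ + ν ξ):
  R: 616.6 − 1(136.4) = 480.2
  P: 604.8 − 2(136.4) = 332
  Q: 0 + 1(136.4) = 136.4
  U: 0 + 1(136.4) = 136.4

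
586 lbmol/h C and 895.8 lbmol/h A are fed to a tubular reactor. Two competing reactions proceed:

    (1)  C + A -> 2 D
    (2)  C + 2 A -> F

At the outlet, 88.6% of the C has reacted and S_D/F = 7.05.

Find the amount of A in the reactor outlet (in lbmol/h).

Conversion of C: C consumed = 0.886 × 586 = 519.2 lbmol/h = 1ξ₁ + 1ξ₂.
Selectivity: 2ξ₁ / (1ξ₂) = 7.05 → ξ₁ = 3.525 ξ₂.
Substitute: (1·3.525 + 1) ξ₂ = 519.2 → ξ₂ = 114.7 lbmol/h, ξ₁ = 404.5 lbmol/h.
Outlet amounts (n = n₀ + Σ ν·ξ):
  C: 586 − 1(404.5) − 1(114.7) = 66.8
  A: 895.8 − 1(404.5) − 2(114.7) = 261.9
  D: 0 + 2(404.5) = 808.9
  F: 0 + 1(114.7) = 114.7

262 lbmol/h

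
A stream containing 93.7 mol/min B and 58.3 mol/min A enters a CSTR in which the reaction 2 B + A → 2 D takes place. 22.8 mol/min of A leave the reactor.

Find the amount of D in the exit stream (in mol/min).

71 mol/min

For A: n = n₀ − 1ξ → 22.8 = 58.3 − 1ξ, giving ξ = 35.5 mol/min.
Outlet amounts (n = n₀ + ν ξ):
  B: 93.7 − 2(35.5) = 22.7
  A: 58.3 − 1(35.5) = 22.8
  D: 0 + 2(35.5) = 71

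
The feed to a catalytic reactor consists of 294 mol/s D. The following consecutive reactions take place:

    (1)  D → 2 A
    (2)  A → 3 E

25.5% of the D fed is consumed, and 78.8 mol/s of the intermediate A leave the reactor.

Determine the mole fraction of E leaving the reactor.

Conversion of D: D consumed = 1ξ₁ = 0.255 × 294 → ξ₁ = 74.97 mol/s.
A balance: n_A = 0 + 2ξ₁ − 1ξ₂ = 78.8 → ξ₂ = (2·74.97 − 78.8)/1 = 71.14 mol/s.
Outlet amounts (n = n₀ + Σ ν·ξ):
  D: 294 − 1(74.97) = 219
  A: 0 + 2(74.97) − 1(71.14) = 78.8
  E: 0 + 3(71.14) = 213.4
Total out = 511.2 mol/s; y_E = 213.4 / 511.2 = 0.4174.

0.417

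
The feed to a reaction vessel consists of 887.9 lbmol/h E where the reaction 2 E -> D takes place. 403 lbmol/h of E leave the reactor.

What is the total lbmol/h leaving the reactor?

645 lbmol/h

For E: n = n₀ − 2ξ → 403 = 887.9 − 2ξ, giving ξ = 242.4 lbmol/h.
Outlet amounts (n = n₀ + ν ξ):
  E: 887.9 − 2(242.4) = 403
  D: 0 + 1(242.4) = 242.4
Total out = 403 + 242.4 = 645.5 lbmol/h.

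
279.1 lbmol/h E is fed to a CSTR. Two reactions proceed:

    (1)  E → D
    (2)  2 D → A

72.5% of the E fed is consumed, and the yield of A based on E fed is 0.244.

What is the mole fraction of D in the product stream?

0.313

Conversion of E: E consumed = 1ξ₁ = 0.725 × 279.1 → ξ₁ = 202.3 lbmol/h.
Yield of A: 1ξ₂ / 279.1 = 0.244 → ξ₂ = 68.1 lbmol/h.
Outlet amounts (n = n₀ + Σ ν·ξ):
  E: 279.1 − 1(202.3) = 76.75
  D: 0 + 1(202.3) − 2(68.1) = 66.15
  A: 0 + 1(68.1) = 68.1
Total out = 211 lbmol/h; y_D = 66.15 / 211 = 0.3135.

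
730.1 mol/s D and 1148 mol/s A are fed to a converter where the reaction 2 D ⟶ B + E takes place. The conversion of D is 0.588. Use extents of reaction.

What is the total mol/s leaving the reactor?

D reacted = 0.588 × 730.1 = 429.3 mol/s; ν_D = −2, so ξ = 429.3/2 = 214.6 mol/s.
Outlet amounts (n = n₀ + ν ξ):
  D: 730.1 − 2(214.6) = 300.8
  B: 0 + 1(214.6) = 214.6
  E: 0 + 1(214.6) = 214.6
  A: 1148 (inert)
Total out = 300.8 + 214.6 + 214.6 + 1148 = 1878 mol/s.

1880 mol/s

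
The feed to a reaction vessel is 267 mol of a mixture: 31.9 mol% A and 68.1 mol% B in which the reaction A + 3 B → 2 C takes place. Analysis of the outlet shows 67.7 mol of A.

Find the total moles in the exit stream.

232 mol

For A: n = n₀ − 1ξ → 67.7 = 85.17 − 1ξ, giving ξ = 17.47 mol.
Outlet amounts (n = n₀ + ν ξ):
  A: 85.17 − 1(17.47) = 67.7
  B: 181.8 − 3(17.47) = 129.4
  C: 0 + 2(17.47) = 34.95
Total out = 67.7 + 129.4 + 34.95 = 232.1 mol.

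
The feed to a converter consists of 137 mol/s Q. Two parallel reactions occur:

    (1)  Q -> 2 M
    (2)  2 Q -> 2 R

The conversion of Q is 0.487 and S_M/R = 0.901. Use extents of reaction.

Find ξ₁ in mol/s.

Conversion of Q: Q consumed = 0.487 × 137 = 66.72 mol/s = 1ξ₁ + 2ξ₂.
Selectivity: 2ξ₁ / (2ξ₂) = 0.901 → ξ₁ = 0.901 ξ₂.
Substitute: (1·0.901 + 2) ξ₂ = 66.72 → ξ₂ = 23 mol/s, ξ₁ = 20.72 mol/s.
Outlet amounts (n = n₀ + Σ ν·ξ):
  Q: 137 − 1(20.72) − 2(23) = 70.28
  M: 0 + 2(20.72) = 41.44
  R: 0 + 2(23) = 46

ξ₁ = 20.7 mol/s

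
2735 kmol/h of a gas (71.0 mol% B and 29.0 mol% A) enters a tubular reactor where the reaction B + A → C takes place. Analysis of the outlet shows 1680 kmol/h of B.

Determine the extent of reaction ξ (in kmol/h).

ξ = 262 kmol/h

For B: n = n₀ − 1ξ → 1680 = 1942 − 1ξ, giving ξ = 261.8 kmol/h.
Outlet amounts (n = n₀ + ν ξ):
  B: 1942 − 1(261.8) = 1680
  A: 793.1 − 1(261.8) = 531.3
  C: 0 + 1(261.8) = 261.8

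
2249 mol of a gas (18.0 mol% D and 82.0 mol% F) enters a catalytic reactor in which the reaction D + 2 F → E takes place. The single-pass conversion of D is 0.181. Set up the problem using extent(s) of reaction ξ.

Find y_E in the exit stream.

0.0349

D reacted = 0.181 × 404.8 = 73.27 mol; ν_D = −1, so ξ = 73.27/1 = 73.27 mol.
Outlet amounts (n = n₀ + ν ξ):
  D: 404.8 − 1(73.27) = 331.5
  F: 1844 − 2(73.27) = 1698
  E: 0 + 1(73.27) = 73.27
Total out = 2102 mol; y_E = 73.27 / 2102 = 0.03485.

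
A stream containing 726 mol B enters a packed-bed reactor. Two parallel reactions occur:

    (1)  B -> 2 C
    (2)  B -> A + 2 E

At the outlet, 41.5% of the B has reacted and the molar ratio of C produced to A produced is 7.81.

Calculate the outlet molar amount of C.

Conversion of B: B consumed = 0.415 × 726 = 301.3 mol = 1ξ₁ + 1ξ₂.
Selectivity: 2ξ₁ / (1ξ₂) = 7.81 → ξ₁ = 3.905 ξ₂.
Substitute: (1·3.905 + 1) ξ₂ = 301.3 → ξ₂ = 61.43 mol, ξ₁ = 239.9 mol.
Outlet amounts (n = n₀ + Σ ν·ξ):
  B: 726 − 1(239.9) − 1(61.43) = 424.7
  C: 0 + 2(239.9) = 479.7
  A: 0 + 1(61.43) = 61.43
  E: 0 + 2(61.43) = 122.9

480 mol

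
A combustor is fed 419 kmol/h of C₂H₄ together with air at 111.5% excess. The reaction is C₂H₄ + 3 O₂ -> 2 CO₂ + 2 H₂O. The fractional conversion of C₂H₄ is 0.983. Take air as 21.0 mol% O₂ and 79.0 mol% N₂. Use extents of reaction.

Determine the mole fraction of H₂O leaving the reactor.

0.063

Stoichiometric O₂ = 3 × 419 = 1257 kmol/h; O₂ fed = 1257 × 2.115 = 2659 kmol/h.
N₂ fed = 2659 × 79/21 = 10000 kmol/h.
Fuel reacted = 0.983 × 419 → ξ = 411.9 kmol/h.
Outlet (n = n₀ + ν ξ):
  C₂H₄: 419 − 1(411.9) = 7.123
  O₂: 2659 − 3(411.9) = 1423
  N₂: 10000 (inert)
  CO₂: 0 + 2(411.9) = 823.8
  H₂O: 0 + 2(411.9) = 823.8
Total out = 13080 kmol/h; y_H₂O = 823.8 / 13080 = 0.06298.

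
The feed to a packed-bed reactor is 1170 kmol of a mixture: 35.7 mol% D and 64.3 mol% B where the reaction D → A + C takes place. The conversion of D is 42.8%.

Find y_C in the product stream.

D reacted = 0.428 × 417.7 = 178.8 kmol; ν_D = −1, so ξ = 178.8/1 = 178.8 kmol.
Outlet amounts (n = n₀ + ν ξ):
  D: 417.7 − 1(178.8) = 238.9
  A: 0 + 1(178.8) = 178.8
  C: 0 + 1(178.8) = 178.8
  B: 752.3 (inert)
Total out = 1349 kmol; y_C = 178.8 / 1349 = 0.1325.

0.133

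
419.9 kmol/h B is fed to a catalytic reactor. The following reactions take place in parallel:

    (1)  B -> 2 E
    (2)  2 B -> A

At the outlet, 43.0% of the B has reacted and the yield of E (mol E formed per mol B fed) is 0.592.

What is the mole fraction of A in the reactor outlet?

0.0545

Yield of E: 2ξ₁ / 419.9 = 0.592 → ξ₁ = 124.3 kmol/h.
Conversion of B: 1ξ₁ + 2ξ₂ = 0.43 × 419.9 = 180.6 → ξ₂ = 28.13 kmol/h.
Outlet amounts (n = n₀ + Σ ν·ξ):
  B: 419.9 − 1(124.3) − 2(28.13) = 239.3
  E: 0 + 2(124.3) = 248.6
  A: 0 + 1(28.13) = 28.13
Total out = 516.1 kmol/h; y_A = 28.13 / 516.1 = 0.05452.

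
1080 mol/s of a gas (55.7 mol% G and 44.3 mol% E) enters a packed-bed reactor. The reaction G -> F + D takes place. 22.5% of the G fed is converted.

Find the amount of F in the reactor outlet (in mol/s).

135 mol/s

G reacted = 0.225 × 601.6 = 135.4 mol/s; ν_G = −1, so ξ = 135.4/1 = 135.4 mol/s.
Outlet amounts (n = n₀ + ν ξ):
  G: 601.6 − 1(135.4) = 466.2
  F: 0 + 1(135.4) = 135.4
  D: 0 + 1(135.4) = 135.4
  E: 478.4 (inert)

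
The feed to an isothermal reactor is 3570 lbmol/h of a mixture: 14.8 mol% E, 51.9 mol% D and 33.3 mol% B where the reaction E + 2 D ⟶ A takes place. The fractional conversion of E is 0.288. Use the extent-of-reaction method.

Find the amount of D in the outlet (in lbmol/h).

1550 lbmol/h

E reacted = 0.288 × 528.4 = 152.2 lbmol/h; ν_E = −1, so ξ = 152.2/1 = 152.2 lbmol/h.
Outlet amounts (n = n₀ + ν ξ):
  E: 528.4 − 1(152.2) = 376.2
  D: 1853 − 2(152.2) = 1548
  A: 0 + 1(152.2) = 152.2
  B: 1189 (inert)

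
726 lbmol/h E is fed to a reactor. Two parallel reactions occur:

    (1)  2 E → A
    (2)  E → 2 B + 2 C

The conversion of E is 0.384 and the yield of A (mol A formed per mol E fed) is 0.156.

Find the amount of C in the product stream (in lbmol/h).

Yield of A: 1ξ₁ / 726 = 0.156 → ξ₁ = 113.3 lbmol/h.
Conversion of E: 2ξ₁ + 1ξ₂ = 0.384 × 726 = 278.8 → ξ₂ = 52.27 lbmol/h.
Outlet amounts (n = n₀ + Σ ν·ξ):
  E: 726 − 2(113.3) − 1(52.27) = 447.2
  A: 0 + 1(113.3) = 113.3
  B: 0 + 2(52.27) = 104.5
  C: 0 + 2(52.27) = 104.5

105 lbmol/h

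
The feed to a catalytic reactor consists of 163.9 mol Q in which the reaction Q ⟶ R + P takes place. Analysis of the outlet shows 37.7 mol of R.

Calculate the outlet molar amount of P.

37.7 mol

For R: n = n₀ + 1ξ → 37.7 = 0 + 1ξ, giving ξ = 37.7 mol.
Outlet amounts (n = n₀ + ν ξ):
  Q: 163.9 − 1(37.7) = 126.2
  R: 0 + 1(37.7) = 37.7
  P: 0 + 1(37.7) = 37.7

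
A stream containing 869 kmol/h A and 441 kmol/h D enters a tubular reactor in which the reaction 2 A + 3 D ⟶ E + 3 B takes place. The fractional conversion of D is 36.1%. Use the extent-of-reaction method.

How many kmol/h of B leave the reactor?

D reacted = 0.361 × 441 = 159.2 kmol/h; ν_D = −3, so ξ = 159.2/3 = 53.07 kmol/h.
Outlet amounts (n = n₀ + ν ξ):
  A: 869 − 2(53.07) = 762.9
  D: 441 − 3(53.07) = 281.8
  E: 0 + 1(53.07) = 53.07
  B: 0 + 3(53.07) = 159.2

159 kmol/h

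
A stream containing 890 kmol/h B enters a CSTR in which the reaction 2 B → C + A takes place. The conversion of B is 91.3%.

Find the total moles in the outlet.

B reacted = 0.913 × 890 = 812.6 kmol/h; ν_B = −2, so ξ = 812.6/2 = 406.3 kmol/h.
Outlet amounts (n = n₀ + ν ξ):
  B: 890 − 2(406.3) = 77.43
  C: 0 + 1(406.3) = 406.3
  A: 0 + 1(406.3) = 406.3
Total out = 77.43 + 406.3 + 406.3 = 890 kmol/h.

890 kmol/h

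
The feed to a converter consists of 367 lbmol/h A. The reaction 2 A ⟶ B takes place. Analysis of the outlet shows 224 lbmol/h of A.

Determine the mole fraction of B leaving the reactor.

For A: n = n₀ − 2ξ → 224 = 367 − 2ξ, giving ξ = 71.5 lbmol/h.
Outlet amounts (n = n₀ + ν ξ):
  A: 367 − 2(71.5) = 224
  B: 0 + 1(71.5) = 71.5
Total out = 295.5 lbmol/h; y_B = 71.5 / 295.5 = 0.242.

0.242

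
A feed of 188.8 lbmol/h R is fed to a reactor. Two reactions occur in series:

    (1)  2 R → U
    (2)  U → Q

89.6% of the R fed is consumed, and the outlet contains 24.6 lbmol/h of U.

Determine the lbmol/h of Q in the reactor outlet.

60 lbmol/h

Conversion of R: R consumed = 2ξ₁ = 0.896 × 188.8 → ξ₁ = 84.58 lbmol/h.
U balance: n_U = 0 + 1ξ₁ − 1ξ₂ = 24.6 → ξ₂ = (1·84.58 − 24.6)/1 = 59.98 lbmol/h.
Outlet amounts (n = n₀ + Σ ν·ξ):
  R: 188.8 − 2(84.58) = 19.64
  U: 0 + 1(84.58) − 1(59.98) = 24.6
  Q: 0 + 1(59.98) = 59.98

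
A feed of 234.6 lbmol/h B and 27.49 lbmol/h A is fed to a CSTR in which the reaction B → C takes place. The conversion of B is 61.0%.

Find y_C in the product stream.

0.546

B reacted = 0.61 × 234.6 = 143.1 lbmol/h; ν_B = −1, so ξ = 143.1/1 = 143.1 lbmol/h.
Outlet amounts (n = n₀ + ν ξ):
  B: 234.6 − 1(143.1) = 91.49
  C: 0 + 1(143.1) = 143.1
  A: 27.49 (inert)
Total out = 262.1 lbmol/h; y_C = 143.1 / 262.1 = 0.546.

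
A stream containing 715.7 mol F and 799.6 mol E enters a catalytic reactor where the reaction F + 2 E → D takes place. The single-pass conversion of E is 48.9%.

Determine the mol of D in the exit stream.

E reacted = 0.489 × 799.6 = 391 mol; ν_E = −2, so ξ = 391/2 = 195.5 mol.
Outlet amounts (n = n₀ + ν ξ):
  F: 715.7 − 1(195.5) = 520.2
  E: 799.6 − 2(195.5) = 408.6
  D: 0 + 1(195.5) = 195.5

196 mol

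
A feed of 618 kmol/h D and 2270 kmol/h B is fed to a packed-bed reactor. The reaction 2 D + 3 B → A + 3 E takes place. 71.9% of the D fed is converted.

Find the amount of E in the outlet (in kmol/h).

D reacted = 0.719 × 618 = 444.3 kmol/h; ν_D = −2, so ξ = 444.3/2 = 222.2 kmol/h.
Outlet amounts (n = n₀ + ν ξ):
  D: 618 − 2(222.2) = 173.7
  B: 2270 − 3(222.2) = 1603
  A: 0 + 1(222.2) = 222.2
  E: 0 + 3(222.2) = 666.5

667 kmol/h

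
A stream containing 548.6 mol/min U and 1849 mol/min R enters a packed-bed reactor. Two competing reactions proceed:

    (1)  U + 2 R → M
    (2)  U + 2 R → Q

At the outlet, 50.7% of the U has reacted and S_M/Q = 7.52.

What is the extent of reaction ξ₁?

Conversion of U: U consumed = 0.507 × 548.6 = 278.1 mol/min = 1ξ₁ + 1ξ₂.
Selectivity: 1ξ₁ / (1ξ₂) = 7.52 → ξ₁ = 7.52 ξ₂.
Substitute: (1·7.52 + 1) ξ₂ = 278.1 → ξ₂ = 32.65 mol/min, ξ₁ = 245.5 mol/min.
Outlet amounts (n = n₀ + Σ ν·ξ):
  U: 548.6 − 1(245.5) − 1(32.65) = 270.5
  R: 1849 − 2(245.5) − 2(32.65) = 1293
  M: 0 + 1(245.5) = 245.5
  Q: 0 + 1(32.65) = 32.65

ξ₁ = 245 mol/min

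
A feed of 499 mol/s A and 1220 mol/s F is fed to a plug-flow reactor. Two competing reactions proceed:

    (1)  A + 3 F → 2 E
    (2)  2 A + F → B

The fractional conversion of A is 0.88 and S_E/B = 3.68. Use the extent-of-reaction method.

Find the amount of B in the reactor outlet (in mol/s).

Conversion of A: A consumed = 0.88 × 499 = 439.1 mol/s = 1ξ₁ + 2ξ₂.
Selectivity: 2ξ₁ / (1ξ₂) = 3.68 → ξ₁ = 1.84 ξ₂.
Substitute: (1·1.84 + 2) ξ₂ = 439.1 → ξ₂ = 114.4 mol/s, ξ₁ = 210.4 mol/s.
Outlet amounts (n = n₀ + Σ ν·ξ):
  A: 499 − 1(210.4) − 2(114.4) = 59.88
  F: 1220 − 3(210.4) − 1(114.4) = 474.4
  E: 0 + 2(210.4) = 420.8
  B: 0 + 1(114.4) = 114.4

114 mol/s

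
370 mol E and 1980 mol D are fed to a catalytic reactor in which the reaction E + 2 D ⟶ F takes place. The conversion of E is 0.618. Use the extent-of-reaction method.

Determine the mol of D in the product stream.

1520 mol

E reacted = 0.618 × 370 = 228.7 mol; ν_E = −1, so ξ = 228.7/1 = 228.7 mol.
Outlet amounts (n = n₀ + ν ξ):
  E: 370 − 1(228.7) = 141.3
  D: 1980 − 2(228.7) = 1523
  F: 0 + 1(228.7) = 228.7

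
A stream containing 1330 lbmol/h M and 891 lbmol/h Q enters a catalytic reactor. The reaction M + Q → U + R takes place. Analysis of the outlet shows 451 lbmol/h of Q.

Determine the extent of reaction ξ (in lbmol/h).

For Q: n = n₀ − 1ξ → 451 = 891 − 1ξ, giving ξ = 440 lbmol/h.
Outlet amounts (n = n₀ + ν ξ):
  M: 1330 − 1(440) = 890
  Q: 891 − 1(440) = 451
  U: 0 + 1(440) = 440
  R: 0 + 1(440) = 440

ξ = 440 lbmol/h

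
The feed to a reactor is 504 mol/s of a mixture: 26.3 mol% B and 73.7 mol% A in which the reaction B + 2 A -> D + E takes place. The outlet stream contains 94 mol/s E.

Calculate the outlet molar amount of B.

For E: n = n₀ + 1ξ → 94 = 0 + 1ξ, giving ξ = 94 mol/s.
Outlet amounts (n = n₀ + ν ξ):
  B: 132.6 − 1(94) = 38.55
  A: 371.4 − 2(94) = 183.4
  D: 0 + 1(94) = 94
  E: 0 + 1(94) = 94

38.6 mol/s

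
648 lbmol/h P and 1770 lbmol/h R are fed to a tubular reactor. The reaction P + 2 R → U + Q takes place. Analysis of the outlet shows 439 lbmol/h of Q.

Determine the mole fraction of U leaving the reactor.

0.222

For Q: n = n₀ + 1ξ → 439 = 0 + 1ξ, giving ξ = 439 lbmol/h.
Outlet amounts (n = n₀ + ν ξ):
  P: 648 − 1(439) = 209
  R: 1770 − 2(439) = 892
  U: 0 + 1(439) = 439
  Q: 0 + 1(439) = 439
Total out = 1979 lbmol/h; y_U = 439 / 1979 = 0.2218.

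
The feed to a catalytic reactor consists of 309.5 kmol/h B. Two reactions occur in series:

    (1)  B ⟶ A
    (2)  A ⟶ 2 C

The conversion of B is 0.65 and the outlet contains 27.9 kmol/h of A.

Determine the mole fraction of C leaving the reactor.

0.718

Conversion of B: B consumed = 1ξ₁ = 0.65 × 309.5 → ξ₁ = 201.2 kmol/h.
A balance: n_A = 0 + 1ξ₁ − 1ξ₂ = 27.9 → ξ₂ = (1·201.2 − 27.9)/1 = 173.3 kmol/h.
Outlet amounts (n = n₀ + Σ ν·ξ):
  B: 309.5 − 1(201.2) = 108.3
  A: 0 + 1(201.2) − 1(173.3) = 27.9
  C: 0 + 2(173.3) = 346.6
Total out = 482.8 kmol/h; y_C = 346.6 / 482.8 = 0.7178.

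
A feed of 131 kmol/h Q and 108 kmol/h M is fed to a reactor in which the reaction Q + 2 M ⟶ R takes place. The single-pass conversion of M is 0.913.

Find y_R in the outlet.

0.351

M reacted = 0.913 × 108 = 98.6 kmol/h; ν_M = −2, so ξ = 98.6/2 = 49.3 kmol/h.
Outlet amounts (n = n₀ + ν ξ):
  Q: 131 − 1(49.3) = 81.7
  M: 108 − 2(49.3) = 9.396
  R: 0 + 1(49.3) = 49.3
Total out = 140.4 kmol/h; y_R = 49.3 / 140.4 = 0.3512.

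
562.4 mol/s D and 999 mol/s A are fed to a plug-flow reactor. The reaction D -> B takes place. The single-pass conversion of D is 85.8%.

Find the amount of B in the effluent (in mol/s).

483 mol/s

D reacted = 0.858 × 562.4 = 482.5 mol/s; ν_D = −1, so ξ = 482.5/1 = 482.5 mol/s.
Outlet amounts (n = n₀ + ν ξ):
  D: 562.4 − 1(482.5) = 79.86
  B: 0 + 1(482.5) = 482.5
  A: 999 (inert)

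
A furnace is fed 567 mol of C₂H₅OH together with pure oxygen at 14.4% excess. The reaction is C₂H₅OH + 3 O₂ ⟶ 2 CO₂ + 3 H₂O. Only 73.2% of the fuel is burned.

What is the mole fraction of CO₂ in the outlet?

Stoichiometric O₂ = 3 × 567 = 1701 mol; O₂ fed = 1701 × 1.144 = 1946 mol.
Fuel reacted = 0.732 × 567 → ξ = 415 mol.
Outlet (n = n₀ + ν ξ):
  C₂H₅OH: 567 − 1(415) = 152
  O₂: 1946 − 3(415) = 700.8
  CO₂: 0 + 2(415) = 830.1
  H₂O: 0 + 3(415) = 1245
Total out = 2928 mol; y_CO₂ = 830.1 / 2928 = 0.2835.

0.284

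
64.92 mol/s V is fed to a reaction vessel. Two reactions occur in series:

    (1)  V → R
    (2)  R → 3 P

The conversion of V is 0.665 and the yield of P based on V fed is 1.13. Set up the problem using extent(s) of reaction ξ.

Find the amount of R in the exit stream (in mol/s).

18.7 mol/s

Conversion of V: V consumed = 1ξ₁ = 0.665 × 64.92 → ξ₁ = 43.17 mol/s.
Yield of P: 3ξ₂ / 64.92 = 1.13 → ξ₂ = 24.45 mol/s.
Outlet amounts (n = n₀ + Σ ν·ξ):
  V: 64.92 − 1(43.17) = 21.75
  R: 0 + 1(43.17) − 1(24.45) = 18.72
  P: 0 + 3(24.45) = 73.36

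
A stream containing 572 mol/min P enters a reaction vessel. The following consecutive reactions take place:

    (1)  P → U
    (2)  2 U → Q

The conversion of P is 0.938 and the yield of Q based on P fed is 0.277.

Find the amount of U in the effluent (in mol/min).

220 mol/min

Conversion of P: P consumed = 1ξ₁ = 0.938 × 572 → ξ₁ = 536.5 mol/min.
Yield of Q: 1ξ₂ / 572 = 0.277 → ξ₂ = 158.4 mol/min.
Outlet amounts (n = n₀ + Σ ν·ξ):
  P: 572 − 1(536.5) = 35.46
  U: 0 + 1(536.5) − 2(158.4) = 219.6
  Q: 0 + 1(158.4) = 158.4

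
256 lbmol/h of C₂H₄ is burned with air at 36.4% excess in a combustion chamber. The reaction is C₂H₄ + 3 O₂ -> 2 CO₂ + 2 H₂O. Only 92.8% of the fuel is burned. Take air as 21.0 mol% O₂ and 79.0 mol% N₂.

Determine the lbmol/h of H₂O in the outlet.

Stoichiometric O₂ = 3 × 256 = 768 lbmol/h; O₂ fed = 768 × 1.364 = 1048 lbmol/h.
N₂ fed = 1048 × 79/21 = 3941 lbmol/h.
Fuel reacted = 0.928 × 256 → ξ = 237.6 lbmol/h.
Outlet (n = n₀ + ν ξ):
  C₂H₄: 256 − 1(237.6) = 18.43
  O₂: 1048 − 3(237.6) = 334.8
  N₂: 3941 (inert)
  CO₂: 0 + 2(237.6) = 475.1
  H₂O: 0 + 2(237.6) = 475.1

475 lbmol/h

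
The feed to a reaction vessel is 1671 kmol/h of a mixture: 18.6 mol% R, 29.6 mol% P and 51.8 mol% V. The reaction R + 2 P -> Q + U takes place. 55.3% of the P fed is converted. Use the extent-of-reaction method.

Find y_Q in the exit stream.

0.0891

P reacted = 0.553 × 494.6 = 273.5 kmol/h; ν_P = −2, so ξ = 273.5/2 = 136.8 kmol/h.
Outlet amounts (n = n₀ + ν ξ):
  R: 310.8 − 1(136.8) = 174
  P: 494.6 − 2(136.8) = 221.1
  Q: 0 + 1(136.8) = 136.8
  U: 0 + 1(136.8) = 136.8
  V: 865.6 (inert)
Total out = 1534 kmol/h; y_Q = 136.8 / 1534 = 0.08914.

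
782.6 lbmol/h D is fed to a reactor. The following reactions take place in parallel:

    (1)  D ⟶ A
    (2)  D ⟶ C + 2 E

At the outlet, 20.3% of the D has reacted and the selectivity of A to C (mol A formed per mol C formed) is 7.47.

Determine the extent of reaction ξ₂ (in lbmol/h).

Conversion of D: D consumed = 0.203 × 782.6 = 158.9 lbmol/h = 1ξ₁ + 1ξ₂.
Selectivity: 1ξ₁ / (1ξ₂) = 7.47 → ξ₁ = 7.47 ξ₂.
Substitute: (1·7.47 + 1) ξ₂ = 158.9 → ξ₂ = 18.76 lbmol/h, ξ₁ = 140.1 lbmol/h.
Outlet amounts (n = n₀ + Σ ν·ξ):
  D: 782.6 − 1(140.1) − 1(18.76) = 623.7
  A: 0 + 1(140.1) = 140.1
  C: 0 + 1(18.76) = 18.76
  E: 0 + 2(18.76) = 37.51

ξ₂ = 18.8 lbmol/h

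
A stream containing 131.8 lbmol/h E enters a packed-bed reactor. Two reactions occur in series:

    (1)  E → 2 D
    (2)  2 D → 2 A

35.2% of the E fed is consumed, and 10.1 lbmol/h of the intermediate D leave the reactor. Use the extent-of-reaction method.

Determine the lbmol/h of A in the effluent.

Conversion of E: E consumed = 1ξ₁ = 0.352 × 131.8 → ξ₁ = 46.39 lbmol/h.
D balance: n_D = 0 + 2ξ₁ − 2ξ₂ = 10.1 → ξ₂ = (2·46.39 − 10.1)/2 = 41.34 lbmol/h.
Outlet amounts (n = n₀ + Σ ν·ξ):
  E: 131.8 − 1(46.39) = 85.41
  D: 0 + 2(46.39) − 2(41.34) = 10.1
  A: 0 + 2(41.34) = 82.69

82.7 lbmol/h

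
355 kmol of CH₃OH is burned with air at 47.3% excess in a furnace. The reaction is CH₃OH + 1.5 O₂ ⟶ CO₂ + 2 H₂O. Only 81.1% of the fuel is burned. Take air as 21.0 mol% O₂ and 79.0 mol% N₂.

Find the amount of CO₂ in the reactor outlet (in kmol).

288 kmol

Stoichiometric O₂ = 1.5 × 355 = 532.5 kmol; O₂ fed = 532.5 × 1.473 = 784.4 kmol.
N₂ fed = 784.4 × 79/21 = 2951 kmol.
Fuel reacted = 0.811 × 355 → ξ = 287.9 kmol.
Outlet (n = n₀ + ν ξ):
  CH₃OH: 355 − 1(287.9) = 67.09
  O₂: 784.4 − 1.5(287.9) = 352.5
  N₂: 2951 (inert)
  CO₂: 0 + 1(287.9) = 287.9
  H₂O: 0 + 2(287.9) = 575.8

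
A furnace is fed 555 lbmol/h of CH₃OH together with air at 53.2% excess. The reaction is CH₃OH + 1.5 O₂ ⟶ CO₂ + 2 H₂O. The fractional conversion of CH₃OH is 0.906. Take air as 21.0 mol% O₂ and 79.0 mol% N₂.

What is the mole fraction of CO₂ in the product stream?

Stoichiometric O₂ = 1.5 × 555 = 832.5 lbmol/h; O₂ fed = 832.5 × 1.532 = 1275 lbmol/h.
N₂ fed = 1275 × 79/21 = 4798 lbmol/h.
Fuel reacted = 0.906 × 555 → ξ = 502.8 lbmol/h.
Outlet (n = n₀ + ν ξ):
  CH₃OH: 555 − 1(502.8) = 52.17
  O₂: 1275 − 1.5(502.8) = 521.1
  N₂: 4798 (inert)
  CO₂: 0 + 1(502.8) = 502.8
  H₂O: 0 + 2(502.8) = 1006
Total out = 6880 lbmol/h; y_CO₂ = 502.8 / 6880 = 0.07309.

0.0731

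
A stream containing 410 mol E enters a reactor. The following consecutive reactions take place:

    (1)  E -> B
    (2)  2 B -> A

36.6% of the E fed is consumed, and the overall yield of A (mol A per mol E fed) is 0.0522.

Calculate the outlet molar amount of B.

Conversion of E: E consumed = 1ξ₁ = 0.366 × 410 → ξ₁ = 150.1 mol.
Yield of A: 1ξ₂ / 410 = 0.0522 → ξ₂ = 21.4 mol.
Outlet amounts (n = n₀ + Σ ν·ξ):
  E: 410 − 1(150.1) = 259.9
  B: 0 + 1(150.1) − 2(21.4) = 107.3
  A: 0 + 1(21.4) = 21.4

107 mol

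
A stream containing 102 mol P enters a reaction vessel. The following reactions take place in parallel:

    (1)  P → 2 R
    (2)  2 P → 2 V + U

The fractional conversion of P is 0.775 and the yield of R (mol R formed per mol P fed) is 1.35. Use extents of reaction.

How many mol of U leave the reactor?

Yield of R: 2ξ₁ / 102 = 1.35 → ξ₁ = 68.85 mol.
Conversion of P: 1ξ₁ + 2ξ₂ = 0.775 × 102 = 79.05 → ξ₂ = 5.1 mol.
Outlet amounts (n = n₀ + Σ ν·ξ):
  P: 102 − 1(68.85) − 2(5.1) = 22.95
  R: 0 + 2(68.85) = 137.7
  V: 0 + 2(5.1) = 10.2
  U: 0 + 1(5.1) = 5.1

5.1 mol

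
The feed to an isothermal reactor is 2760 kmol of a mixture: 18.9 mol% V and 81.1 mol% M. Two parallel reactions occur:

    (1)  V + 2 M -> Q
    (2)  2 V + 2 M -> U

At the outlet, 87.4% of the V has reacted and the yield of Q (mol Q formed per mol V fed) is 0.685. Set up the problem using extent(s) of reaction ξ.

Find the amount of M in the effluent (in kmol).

1430 kmol

Yield of Q: 1ξ₁ / 521.6 = 0.685 → ξ₁ = 357.3 kmol.
Conversion of V: 1ξ₁ + 2ξ₂ = 0.874 × 521.6 = 455.9 → ξ₂ = 49.29 kmol.
Outlet amounts (n = n₀ + Σ ν·ξ):
  V: 521.6 − 1(357.3) − 2(49.29) = 65.73
  M: 2238 − 2(357.3) − 2(49.29) = 1425
  Q: 0 + 1(357.3) = 357.3
  U: 0 + 1(49.29) = 49.29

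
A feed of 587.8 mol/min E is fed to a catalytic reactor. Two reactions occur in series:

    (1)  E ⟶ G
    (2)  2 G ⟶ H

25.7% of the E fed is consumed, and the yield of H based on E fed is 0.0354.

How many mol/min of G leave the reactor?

109 mol/min

Conversion of E: E consumed = 1ξ₁ = 0.257 × 587.8 → ξ₁ = 151.1 mol/min.
Yield of H: 1ξ₂ / 587.8 = 0.0354 → ξ₂ = 20.81 mol/min.
Outlet amounts (n = n₀ + Σ ν·ξ):
  E: 587.8 − 1(151.1) = 436.7
  G: 0 + 1(151.1) − 2(20.81) = 109.4
  H: 0 + 1(20.81) = 20.81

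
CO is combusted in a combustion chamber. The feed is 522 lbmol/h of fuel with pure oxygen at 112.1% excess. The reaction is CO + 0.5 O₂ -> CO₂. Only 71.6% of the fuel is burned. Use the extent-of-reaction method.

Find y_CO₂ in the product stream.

Stoichiometric O₂ = 0.5 × 522 = 261 lbmol/h; O₂ fed = 261 × 2.121 = 553.6 lbmol/h.
Fuel reacted = 0.716 × 522 → ξ = 373.8 lbmol/h.
Outlet (n = n₀ + ν ξ):
  CO: 522 − 1(373.8) = 148.2
  O₂: 553.6 − 0.5(373.8) = 366.7
  CO₂: 0 + 1(373.8) = 373.8
Total out = 888.7 lbmol/h; y_CO₂ = 373.8 / 888.7 = 0.4206.

0.421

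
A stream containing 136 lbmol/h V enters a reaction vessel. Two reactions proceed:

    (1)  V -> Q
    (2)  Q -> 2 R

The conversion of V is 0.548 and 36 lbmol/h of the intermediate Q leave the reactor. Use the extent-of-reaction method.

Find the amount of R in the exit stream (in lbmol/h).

77.1 lbmol/h

Conversion of V: V consumed = 1ξ₁ = 0.548 × 136 → ξ₁ = 74.53 lbmol/h.
Q balance: n_Q = 0 + 1ξ₁ − 1ξ₂ = 36 → ξ₂ = (1·74.53 − 36)/1 = 38.53 lbmol/h.
Outlet amounts (n = n₀ + Σ ν·ξ):
  V: 136 − 1(74.53) = 61.47
  Q: 0 + 1(74.53) − 1(38.53) = 36
  R: 0 + 2(38.53) = 77.06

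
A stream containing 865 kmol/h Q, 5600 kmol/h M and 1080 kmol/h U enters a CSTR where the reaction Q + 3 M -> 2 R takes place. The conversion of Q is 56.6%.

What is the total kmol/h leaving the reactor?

6570 kmol/h

Q reacted = 0.566 × 865 = 489.6 kmol/h; ν_Q = −1, so ξ = 489.6/1 = 489.6 kmol/h.
Outlet amounts (n = n₀ + ν ξ):
  Q: 865 − 1(489.6) = 375.4
  M: 5600 − 3(489.6) = 4131
  R: 0 + 2(489.6) = 979.2
  U: 1080 (inert)
Total out = 375.4 + 4131 + 979.2 + 1080 = 6566 kmol/h.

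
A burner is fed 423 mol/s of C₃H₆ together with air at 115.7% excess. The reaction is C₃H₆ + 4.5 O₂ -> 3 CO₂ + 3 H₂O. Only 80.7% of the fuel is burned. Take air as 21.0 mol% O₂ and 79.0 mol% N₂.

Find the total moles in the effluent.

20100 mol/s

Stoichiometric O₂ = 4.5 × 423 = 1904 mol/s; O₂ fed = 1904 × 2.157 = 4106 mol/s.
N₂ fed = 4106 × 79/21 = 15450 mol/s.
Fuel reacted = 0.807 × 423 → ξ = 341.4 mol/s.
Outlet (n = n₀ + ν ξ):
  C₃H₆: 423 − 1(341.4) = 81.64
  O₂: 4106 − 4.5(341.4) = 2570
  N₂: 15450 (inert)
  CO₂: 0 + 3(341.4) = 1024
  H₂O: 0 + 3(341.4) = 1024
Total out = 81.64 + 2570 + 15450 + 1024 + 1024 = 20150 mol/s.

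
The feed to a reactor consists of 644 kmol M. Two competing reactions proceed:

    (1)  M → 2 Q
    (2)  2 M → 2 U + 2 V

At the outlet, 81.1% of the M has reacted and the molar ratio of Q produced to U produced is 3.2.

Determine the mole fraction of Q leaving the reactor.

0.551

Conversion of M: M consumed = 0.811 × 644 = 522.3 kmol = 1ξ₁ + 2ξ₂.
Selectivity: 2ξ₁ / (2ξ₂) = 3.2 → ξ₁ = 3.2 ξ₂.
Substitute: (1·3.2 + 2) ξ₂ = 522.3 → ξ₂ = 100.4 kmol, ξ₁ = 321.4 kmol.
Outlet amounts (n = n₀ + Σ ν·ξ):
  M: 644 − 1(321.4) − 2(100.4) = 121.7
  Q: 0 + 2(321.4) = 642.8
  U: 0 + 2(100.4) = 200.9
  V: 0 + 2(100.4) = 200.9
Total out = 1166 kmol; y_Q = 642.8 / 1166 = 0.5512.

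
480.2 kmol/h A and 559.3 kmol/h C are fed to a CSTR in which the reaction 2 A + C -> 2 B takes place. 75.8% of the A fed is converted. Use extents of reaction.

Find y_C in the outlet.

0.44

A reacted = 0.758 × 480.2 = 364 kmol/h; ν_A = −2, so ξ = 364/2 = 182 kmol/h.
Outlet amounts (n = n₀ + ν ξ):
  A: 480.2 − 2(182) = 116.2
  C: 559.3 − 1(182) = 377.3
  B: 0 + 2(182) = 364
Total out = 857.5 kmol/h; y_C = 377.3 / 857.5 = 0.44.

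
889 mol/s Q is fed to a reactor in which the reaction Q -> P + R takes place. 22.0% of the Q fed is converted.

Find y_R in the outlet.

Q reacted = 0.22 × 889 = 195.6 mol/s; ν_Q = −1, so ξ = 195.6/1 = 195.6 mol/s.
Outlet amounts (n = n₀ + ν ξ):
  Q: 889 − 1(195.6) = 693.4
  P: 0 + 1(195.6) = 195.6
  R: 0 + 1(195.6) = 195.6
Total out = 1085 mol/s; y_R = 195.6 / 1085 = 0.1803.

0.18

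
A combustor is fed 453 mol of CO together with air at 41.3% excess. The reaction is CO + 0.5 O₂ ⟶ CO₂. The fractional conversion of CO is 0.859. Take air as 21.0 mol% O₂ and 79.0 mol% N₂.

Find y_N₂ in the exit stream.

Stoichiometric O₂ = 0.5 × 453 = 226.5 mol; O₂ fed = 226.5 × 1.413 = 320 mol.
N₂ fed = 320 × 79/21 = 1204 mol.
Fuel reacted = 0.859 × 453 → ξ = 389.1 mol.
Outlet (n = n₀ + ν ξ):
  CO: 453 − 1(389.1) = 63.87
  O₂: 320 − 0.5(389.1) = 125.5
  N₂: 1204 (inert)
  CO₂: 0 + 1(389.1) = 389.1
Total out = 1782 mol; y_N₂ = 1204 / 1782 = 0.6755.

0.675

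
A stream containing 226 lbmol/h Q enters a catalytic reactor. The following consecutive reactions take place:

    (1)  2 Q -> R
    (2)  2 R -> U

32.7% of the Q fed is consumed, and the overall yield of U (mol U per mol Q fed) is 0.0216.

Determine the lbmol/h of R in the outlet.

27.2 lbmol/h

Conversion of Q: Q consumed = 2ξ₁ = 0.327 × 226 → ξ₁ = 36.95 lbmol/h.
Yield of U: 1ξ₂ / 226 = 0.0216 → ξ₂ = 4.882 lbmol/h.
Outlet amounts (n = n₀ + Σ ν·ξ):
  Q: 226 − 2(36.95) = 152.1
  R: 0 + 1(36.95) − 2(4.882) = 27.19
  U: 0 + 1(4.882) = 4.882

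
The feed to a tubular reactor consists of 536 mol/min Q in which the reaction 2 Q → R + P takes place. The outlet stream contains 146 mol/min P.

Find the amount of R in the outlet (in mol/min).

For P: n = n₀ + 1ξ → 146 = 0 + 1ξ, giving ξ = 146 mol/min.
Outlet amounts (n = n₀ + ν ξ):
  Q: 536 − 2(146) = 244
  R: 0 + 1(146) = 146
  P: 0 + 1(146) = 146

146 mol/min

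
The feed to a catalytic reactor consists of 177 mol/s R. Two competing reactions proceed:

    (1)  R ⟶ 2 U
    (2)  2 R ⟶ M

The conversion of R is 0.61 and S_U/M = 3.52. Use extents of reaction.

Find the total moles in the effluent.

Conversion of R: R consumed = 0.61 × 177 = 108 mol/s = 1ξ₁ + 2ξ₂.
Selectivity: 2ξ₁ / (1ξ₂) = 3.52 → ξ₁ = 1.76 ξ₂.
Substitute: (1·1.76 + 2) ξ₂ = 108 → ξ₂ = 28.72 mol/s, ξ₁ = 50.54 mol/s.
Outlet amounts (n = n₀ + Σ ν·ξ):
  R: 177 − 1(50.54) − 2(28.72) = 69.03
  U: 0 + 2(50.54) = 101.1
  M: 0 + 1(28.72) = 28.72
Total out = 69.03 + 101.1 + 28.72 = 198.8 mol/s.

199 mol/s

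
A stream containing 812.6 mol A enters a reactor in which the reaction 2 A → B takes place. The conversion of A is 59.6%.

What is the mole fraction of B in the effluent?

0.425

A reacted = 0.596 × 812.6 = 484.3 mol; ν_A = −2, so ξ = 484.3/2 = 242.2 mol.
Outlet amounts (n = n₀ + ν ξ):
  A: 812.6 − 2(242.2) = 328.3
  B: 0 + 1(242.2) = 242.2
Total out = 570.4 mol; y_B = 242.2 / 570.4 = 0.4245.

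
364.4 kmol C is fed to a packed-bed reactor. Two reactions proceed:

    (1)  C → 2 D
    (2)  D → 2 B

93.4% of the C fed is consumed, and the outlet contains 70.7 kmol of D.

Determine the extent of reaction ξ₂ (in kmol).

Conversion of C: C consumed = 1ξ₁ = 0.934 × 364.4 → ξ₁ = 340.3 kmol.
D balance: n_D = 0 + 2ξ₁ − 1ξ₂ = 70.7 → ξ₂ = (2·340.3 − 70.7)/1 = 610 kmol.
Outlet amounts (n = n₀ + Σ ν·ξ):
  C: 364.4 − 1(340.3) = 24.05
  D: 0 + 2(340.3) − 1(610) = 70.7
  B: 0 + 2(610) = 1220

ξ₂ = 610 kmol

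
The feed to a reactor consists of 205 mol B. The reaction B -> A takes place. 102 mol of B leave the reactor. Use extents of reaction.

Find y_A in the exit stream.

For B: n = n₀ − 1ξ → 102 = 205 − 1ξ, giving ξ = 103 mol.
Outlet amounts (n = n₀ + ν ξ):
  B: 205 − 1(103) = 102
  A: 0 + 1(103) = 103
Total out = 205 mol; y_A = 103 / 205 = 0.5024.

0.502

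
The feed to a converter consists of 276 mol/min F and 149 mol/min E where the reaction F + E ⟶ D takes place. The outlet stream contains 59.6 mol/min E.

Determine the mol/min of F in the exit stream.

For E: n = n₀ − 1ξ → 59.6 = 149 − 1ξ, giving ξ = 89.4 mol/min.
Outlet amounts (n = n₀ + ν ξ):
  F: 276 − 1(89.4) = 186.6
  E: 149 − 1(89.4) = 59.6
  D: 0 + 1(89.4) = 89.4

187 mol/min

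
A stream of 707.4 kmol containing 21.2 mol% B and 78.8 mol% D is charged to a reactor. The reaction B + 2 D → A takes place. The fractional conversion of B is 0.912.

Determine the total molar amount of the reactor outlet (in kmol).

B reacted = 0.912 × 150 = 136.8 kmol; ν_B = −1, so ξ = 136.8/1 = 136.8 kmol.
Outlet amounts (n = n₀ + ν ξ):
  B: 150 − 1(136.8) = 13.2
  D: 557.4 − 2(136.8) = 283.9
  A: 0 + 1(136.8) = 136.8
Total out = 13.2 + 283.9 + 136.8 = 433.9 kmol.

434 kmol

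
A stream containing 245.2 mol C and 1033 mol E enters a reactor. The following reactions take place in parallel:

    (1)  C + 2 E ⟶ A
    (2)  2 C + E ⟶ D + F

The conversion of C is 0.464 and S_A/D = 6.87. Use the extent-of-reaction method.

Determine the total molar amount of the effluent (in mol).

Conversion of C: C consumed = 0.464 × 245.2 = 113.8 mol = 1ξ₁ + 2ξ₂.
Selectivity: 1ξ₁ / (1ξ₂) = 6.87 → ξ₁ = 6.87 ξ₂.
Substitute: (1·6.87 + 2) ξ₂ = 113.8 → ξ₂ = 12.83 mol, ξ₁ = 88.12 mol.
Outlet amounts (n = n₀ + Σ ν·ξ):
  C: 245.2 − 1(88.12) − 2(12.83) = 131.4
  E: 1033 − 2(88.12) − 1(12.83) = 843.9
  A: 0 + 1(88.12) = 88.12
  D: 0 + 1(12.83) = 12.83
  F: 0 + 1(12.83) = 12.83
Total out = 131.4 + 843.9 + 88.12 + 12.83 + 12.83 = 1089 mol.

1090 mol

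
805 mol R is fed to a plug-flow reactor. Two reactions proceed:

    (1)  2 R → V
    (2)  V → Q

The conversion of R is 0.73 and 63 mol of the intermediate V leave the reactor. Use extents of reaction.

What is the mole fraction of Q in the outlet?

0.452

Conversion of R: R consumed = 2ξ₁ = 0.73 × 805 → ξ₁ = 293.8 mol.
V balance: n_V = 0 + 1ξ₁ − 1ξ₂ = 63 → ξ₂ = (1·293.8 − 63)/1 = 230.8 mol.
Outlet amounts (n = n₀ + Σ ν·ξ):
  R: 805 − 2(293.8) = 217.4
  V: 0 + 1(293.8) − 1(230.8) = 63
  Q: 0 + 1(230.8) = 230.8
Total out = 511.2 mol; y_Q = 230.8 / 511.2 = 0.4516.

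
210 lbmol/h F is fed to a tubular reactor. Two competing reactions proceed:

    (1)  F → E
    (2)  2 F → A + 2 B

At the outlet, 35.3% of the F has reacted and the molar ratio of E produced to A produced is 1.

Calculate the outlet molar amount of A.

24.7 lbmol/h

Conversion of F: F consumed = 0.353 × 210 = 74.13 lbmol/h = 1ξ₁ + 2ξ₂.
Selectivity: 1ξ₁ / (1ξ₂) = 1 → ξ₁ = 1 ξ₂.
Substitute: (1·1 + 2) ξ₂ = 74.13 → ξ₂ = 24.71 lbmol/h, ξ₁ = 24.71 lbmol/h.
Outlet amounts (n = n₀ + Σ ν·ξ):
  F: 210 − 1(24.71) − 2(24.71) = 135.9
  E: 0 + 1(24.71) = 24.71
  A: 0 + 1(24.71) = 24.71
  B: 0 + 2(24.71) = 49.42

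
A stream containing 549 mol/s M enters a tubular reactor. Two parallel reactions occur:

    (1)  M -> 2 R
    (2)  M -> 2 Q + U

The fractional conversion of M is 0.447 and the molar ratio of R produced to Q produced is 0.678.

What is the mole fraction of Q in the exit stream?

Conversion of M: M consumed = 0.447 × 549 = 245.4 mol/s = 1ξ₁ + 1ξ₂.
Selectivity: 2ξ₁ / (2ξ₂) = 0.678 → ξ₁ = 0.678 ξ₂.
Substitute: (1·0.678 + 1) ξ₂ = 245.4 → ξ₂ = 146.2 mol/s, ξ₁ = 99.16 mol/s.
Outlet amounts (n = n₀ + Σ ν·ξ):
  M: 549 − 1(99.16) − 1(146.2) = 303.6
  R: 0 + 2(99.16) = 198.3
  Q: 0 + 2(146.2) = 292.5
  U: 0 + 1(146.2) = 146.2
Total out = 940.7 mol/s; y_Q = 292.5 / 940.7 = 0.3109.

0.311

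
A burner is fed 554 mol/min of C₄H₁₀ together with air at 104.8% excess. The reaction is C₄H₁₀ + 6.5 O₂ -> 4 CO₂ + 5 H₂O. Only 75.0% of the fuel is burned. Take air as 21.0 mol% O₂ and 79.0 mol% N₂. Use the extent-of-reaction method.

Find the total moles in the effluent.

Stoichiometric O₂ = 6.5 × 554 = 3601 mol/min; O₂ fed = 3601 × 2.048 = 7375 mol/min.
N₂ fed = 7375 × 79/21 = 27740 mol/min.
Fuel reacted = 0.75 × 554 → ξ = 415.5 mol/min.
Outlet (n = n₀ + ν ξ):
  C₄H₁₀: 554 − 1(415.5) = 138.5
  O₂: 7375 − 6.5(415.5) = 4674
  N₂: 27740 (inert)
  CO₂: 0 + 4(415.5) = 1662
  H₂O: 0 + 5(415.5) = 2078
Total out = 138.5 + 4674 + 27740 + 1662 + 2078 = 36300 mol/min.

36300 mol/min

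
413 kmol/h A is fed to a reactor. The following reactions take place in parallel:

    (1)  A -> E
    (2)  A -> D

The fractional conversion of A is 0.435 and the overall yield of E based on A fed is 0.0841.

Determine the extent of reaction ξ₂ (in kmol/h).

ξ₂ = 145 kmol/h

Yield of E: 1ξ₁ / 413 = 0.0841 → ξ₁ = 34.73 kmol/h.
Conversion of A: 1ξ₁ + 1ξ₂ = 0.435 × 413 = 179.7 → ξ₂ = 144.9 kmol/h.
Outlet amounts (n = n₀ + Σ ν·ξ):
  A: 413 − 1(34.73) − 1(144.9) = 233.3
  E: 0 + 1(34.73) = 34.73
  D: 0 + 1(144.9) = 144.9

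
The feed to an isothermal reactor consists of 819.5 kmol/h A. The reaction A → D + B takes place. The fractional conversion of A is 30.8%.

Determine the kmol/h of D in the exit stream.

A reacted = 0.308 × 819.5 = 252.4 kmol/h; ν_A = −1, so ξ = 252.4/1 = 252.4 kmol/h.
Outlet amounts (n = n₀ + ν ξ):
  A: 819.5 − 1(252.4) = 567.1
  D: 0 + 1(252.4) = 252.4
  B: 0 + 1(252.4) = 252.4

252 kmol/h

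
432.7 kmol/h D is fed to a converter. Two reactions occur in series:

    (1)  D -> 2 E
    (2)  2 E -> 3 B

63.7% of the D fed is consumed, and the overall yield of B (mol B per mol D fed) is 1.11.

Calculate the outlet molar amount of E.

231 kmol/h

Conversion of D: D consumed = 1ξ₁ = 0.637 × 432.7 → ξ₁ = 275.6 kmol/h.
Yield of B: 3ξ₂ / 432.7 = 1.11 → ξ₂ = 160.1 kmol/h.
Outlet amounts (n = n₀ + Σ ν·ξ):
  D: 432.7 − 1(275.6) = 157.1
  E: 0 + 2(275.6) − 2(160.1) = 231.1
  B: 0 + 3(160.1) = 480.3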